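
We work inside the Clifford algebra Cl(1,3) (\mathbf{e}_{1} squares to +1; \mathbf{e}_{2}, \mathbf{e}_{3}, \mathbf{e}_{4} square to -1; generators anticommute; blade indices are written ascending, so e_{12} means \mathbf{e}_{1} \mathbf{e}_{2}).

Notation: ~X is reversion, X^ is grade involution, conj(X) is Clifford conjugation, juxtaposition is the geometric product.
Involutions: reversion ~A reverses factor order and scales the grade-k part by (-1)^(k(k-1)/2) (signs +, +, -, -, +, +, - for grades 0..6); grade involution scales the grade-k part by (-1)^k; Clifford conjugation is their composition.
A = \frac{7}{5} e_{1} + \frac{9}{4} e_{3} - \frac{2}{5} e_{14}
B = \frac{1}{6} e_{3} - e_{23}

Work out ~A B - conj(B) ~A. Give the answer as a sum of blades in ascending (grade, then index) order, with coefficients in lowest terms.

first term: -\frac{3}{8} - \frac{9}{4} e_{2} + \frac{7}{30} e_{13} - \frac{7}{5} e_{123} - \frac{1}{15} e_{134} - \frac{2}{5} e_{1234}
second term: \frac{3}{8} - \frac{9}{4} e_{2} + \frac{7}{30} e_{13} + \frac{7}{5} e_{123} + \frac{1}{15} e_{134} + \frac{2}{5} e_{1234}
Answer: -\frac{3}{4} - \frac{14}{5} e_{123} - \frac{2}{15} e_{134} - \frac{4}{5} e_{1234}


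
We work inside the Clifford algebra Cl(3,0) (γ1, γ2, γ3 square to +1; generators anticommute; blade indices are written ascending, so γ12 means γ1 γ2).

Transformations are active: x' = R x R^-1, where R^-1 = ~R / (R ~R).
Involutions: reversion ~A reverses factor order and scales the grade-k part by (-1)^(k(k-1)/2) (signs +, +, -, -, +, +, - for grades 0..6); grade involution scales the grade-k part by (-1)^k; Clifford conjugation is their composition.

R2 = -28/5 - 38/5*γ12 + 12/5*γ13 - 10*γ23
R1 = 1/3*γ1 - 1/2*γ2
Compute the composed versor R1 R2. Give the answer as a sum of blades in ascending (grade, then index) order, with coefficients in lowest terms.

Distribute over the terms of R1 (each basis-blade product reordered to ascending indices, repeated generators contracted through their squares):
(1/3*γ1) R2 = -28/15*γ1 - 38/15*γ2 + 4/5*γ3 - 10/3*γ123
(-1/2*γ2) R2 = -19/5*γ1 + 14/5*γ2 + 5*γ3 + 6/5*γ123
Summing the partial products and collecting blades:
Answer: -17/3*γ1 + 4/15*γ2 + 29/5*γ3 - 32/15*γ123


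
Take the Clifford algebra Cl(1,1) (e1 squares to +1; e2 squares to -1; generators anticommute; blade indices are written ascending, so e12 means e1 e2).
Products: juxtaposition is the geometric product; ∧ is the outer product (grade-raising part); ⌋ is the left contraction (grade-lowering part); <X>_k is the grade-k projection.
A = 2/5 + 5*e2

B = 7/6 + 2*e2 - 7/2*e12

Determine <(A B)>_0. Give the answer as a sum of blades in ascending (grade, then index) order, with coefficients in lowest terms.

step 1: -143/15 - 35/2*e1 + 199/30*e2 - 7/5*e12
step 2: -143/15
Answer: -143/15


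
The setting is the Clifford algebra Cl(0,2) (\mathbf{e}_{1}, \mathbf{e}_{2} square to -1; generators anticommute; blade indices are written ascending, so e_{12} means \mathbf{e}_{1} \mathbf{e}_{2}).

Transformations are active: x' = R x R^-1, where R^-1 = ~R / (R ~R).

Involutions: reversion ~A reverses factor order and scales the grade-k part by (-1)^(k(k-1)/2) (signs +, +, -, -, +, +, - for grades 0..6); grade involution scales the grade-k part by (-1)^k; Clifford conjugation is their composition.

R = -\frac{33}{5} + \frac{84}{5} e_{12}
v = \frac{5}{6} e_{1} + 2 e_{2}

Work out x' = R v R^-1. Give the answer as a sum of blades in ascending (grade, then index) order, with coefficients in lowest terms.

~R = -\frac{33}{5} - \frac{84}{5} e_{12}, and R ~R = \frac{1629}{5}, so R^-1 = ~R / (\frac{1629}{5}).
R v = -\frac{391}{10} e_{1} + \frac{4}{5} e_{2}
Answer: \frac{1359}{1810} e_{1} - \frac{5518}{2715} e_{2}


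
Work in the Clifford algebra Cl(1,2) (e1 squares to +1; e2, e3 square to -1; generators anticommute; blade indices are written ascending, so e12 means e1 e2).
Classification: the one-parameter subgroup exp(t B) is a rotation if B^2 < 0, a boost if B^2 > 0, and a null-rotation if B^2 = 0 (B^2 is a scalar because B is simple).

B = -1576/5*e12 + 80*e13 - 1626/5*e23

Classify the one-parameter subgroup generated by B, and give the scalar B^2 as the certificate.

B^2 term by term: the squares give (-1576/5)^2*(e12)^2 + (80)^2*(e13)^2 + (-1626/5)^2*(e23)^2 = 2483776/25*(+1) + 6400*(+1) + 2643876/25*(-1) = -4 (each basis 2-blade squares to minus the product of its generators' squares); cross terms between blades sharing an index anticommute and cancel. So B^2 = -4.
Answer: rotation, certificate B^2 = -4. B^2 = -4 is basis-independent, so its sign is the whole story.


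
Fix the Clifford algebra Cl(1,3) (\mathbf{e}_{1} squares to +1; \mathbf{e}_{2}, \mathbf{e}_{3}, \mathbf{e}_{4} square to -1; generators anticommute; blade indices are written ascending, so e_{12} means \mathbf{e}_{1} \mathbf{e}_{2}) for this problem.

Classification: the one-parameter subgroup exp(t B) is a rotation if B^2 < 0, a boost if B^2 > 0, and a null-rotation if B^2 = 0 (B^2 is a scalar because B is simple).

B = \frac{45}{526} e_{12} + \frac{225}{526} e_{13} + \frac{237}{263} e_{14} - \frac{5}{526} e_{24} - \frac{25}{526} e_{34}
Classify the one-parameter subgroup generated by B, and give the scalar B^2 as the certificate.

B^2 term by term: the squares give (\frac{45}{526})^2*(e_{12})^2 + (\frac{225}{526})^2*(e_{13})^2 + (\frac{237}{263})^2*(e_{14})^2 + (-\frac{5}{526})^2*(e_{24})^2 + (-\frac{25}{526})^2*(e_{34})^2 = \frac{2025}{276676}*(+1) + \frac{50625}{276676}*(+1) + \frac{56169}{69169}*(+1) + \frac{25}{276676}*(-1) + \frac{625}{276676}*(-1) = 1 (each basis 2-blade squares to minus the product of its generators' squares); cross terms between blades sharing an index anticommute and cancel; the commuting (index-disjoint) pairs give grade-4 terms 2*c*c'*(blade product), which cancel blade by blade — e_{1234}: -\frac{1125}{138338} + \frac{1125}{138338} = 0 — confirming B is simple. So B^2 = 1.
Answer: boost, certificate B^2 = 1. Check the certificate: B^2 = 1, and that sign is decisive whatever form B takes.


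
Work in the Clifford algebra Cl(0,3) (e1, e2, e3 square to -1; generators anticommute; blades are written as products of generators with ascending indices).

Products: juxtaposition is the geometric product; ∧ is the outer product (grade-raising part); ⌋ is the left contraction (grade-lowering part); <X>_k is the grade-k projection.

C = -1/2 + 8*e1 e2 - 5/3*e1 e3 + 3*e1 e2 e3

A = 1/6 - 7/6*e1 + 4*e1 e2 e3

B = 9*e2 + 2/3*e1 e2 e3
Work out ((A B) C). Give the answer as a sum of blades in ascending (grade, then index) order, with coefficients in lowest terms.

step 1: 8/3 + 3/2*e2 - 21/2*e1 e2 + 36*e1 e3 + 7/9*e2 e3 + 1/9*e1 e2 e3
step 2: 143 + 29/3*e1 + 11563/108*e2 + 551/18*e3 + 3011/108*e1 e2 - 211/18*e1 e3 - 2438/9*e2 e3 + 94/9*e1 e2 e3
Answer: 143 + 29/3*e1 + 11563/108*e2 + 551/18*e3 + 3011/108*e1 e2 - 211/18*e1 e3 - 2438/9*e2 e3 + 94/9*e1 e2 e3


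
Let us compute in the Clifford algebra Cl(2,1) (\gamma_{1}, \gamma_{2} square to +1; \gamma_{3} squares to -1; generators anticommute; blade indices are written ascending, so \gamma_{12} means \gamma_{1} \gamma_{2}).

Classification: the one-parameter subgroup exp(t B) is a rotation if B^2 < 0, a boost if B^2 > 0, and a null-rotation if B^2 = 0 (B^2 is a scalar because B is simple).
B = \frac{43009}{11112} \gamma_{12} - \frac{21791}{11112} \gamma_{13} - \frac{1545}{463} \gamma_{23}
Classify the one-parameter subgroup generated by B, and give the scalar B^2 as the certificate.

B^2 term by term: the squares give (\frac{43009}{11112})^2*(\gamma_{12})^2 + (-\frac{21791}{11112})^2*(\gamma_{13})^2 + (-\frac{1545}{463})^2*(\gamma_{23})^2 = \frac{1849774081}{123476544}*(-1) + \frac{474847681}{123476544}*(+1) + \frac{2387025}{214369}*(+1) = 0 (each basis 2-blade squares to minus the product of its generators' squares); cross terms between blades sharing an index anticommute and cancel. So B^2 = 0.
Answer: null-rotation, certificate B^2 = 0. Check the certificate: B^2 = 0, and that sign is decisive whatever form B takes.


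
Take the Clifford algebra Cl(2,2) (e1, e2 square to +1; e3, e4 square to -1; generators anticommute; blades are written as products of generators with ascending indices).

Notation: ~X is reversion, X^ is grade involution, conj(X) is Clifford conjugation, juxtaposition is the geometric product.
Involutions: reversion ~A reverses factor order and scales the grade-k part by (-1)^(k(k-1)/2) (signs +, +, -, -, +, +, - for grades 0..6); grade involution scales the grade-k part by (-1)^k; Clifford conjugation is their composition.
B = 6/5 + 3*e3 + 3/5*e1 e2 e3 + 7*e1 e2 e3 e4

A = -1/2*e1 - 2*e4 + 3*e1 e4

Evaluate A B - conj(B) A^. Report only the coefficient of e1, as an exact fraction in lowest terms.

first term: -3/5*e1 - 12/5*e4 - 3/2*e1 e3 + 18/5*e1 e4 + 207/10*e2 e3 + 6*e3 e4 - 14*e1 e2 e3 - 9*e1 e3 e4 - 53/10*e2 e3 e4 + 6/5*e1 e2 e3 e4
second term: 3/5*e1 + 12/5*e4 + 3/2*e1 e3 + 18/5*e1 e4 + 213/10*e2 e3 - 6*e3 e4 - 14*e1 e2 e3 + 9*e1 e3 e4 - 17/10*e2 e3 e4 + 6/5*e1 e2 e3 e4
Answer: -6/5


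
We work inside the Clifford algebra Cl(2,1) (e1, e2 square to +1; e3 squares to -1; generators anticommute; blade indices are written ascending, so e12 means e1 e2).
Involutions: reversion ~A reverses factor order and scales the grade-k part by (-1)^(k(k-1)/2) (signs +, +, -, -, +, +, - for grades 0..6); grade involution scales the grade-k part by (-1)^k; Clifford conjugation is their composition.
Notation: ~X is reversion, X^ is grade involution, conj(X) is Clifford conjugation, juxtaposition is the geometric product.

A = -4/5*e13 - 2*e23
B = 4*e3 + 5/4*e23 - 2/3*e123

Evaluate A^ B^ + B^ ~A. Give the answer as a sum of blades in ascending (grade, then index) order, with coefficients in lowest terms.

first term: -5/2 - 68/15*e1 - 112/15*e2 - e12
second term: 5/2 - 28/15*e1 - 128/15*e2 - e12
Answer: -32/5*e1 - 16*e2 - 2*e12


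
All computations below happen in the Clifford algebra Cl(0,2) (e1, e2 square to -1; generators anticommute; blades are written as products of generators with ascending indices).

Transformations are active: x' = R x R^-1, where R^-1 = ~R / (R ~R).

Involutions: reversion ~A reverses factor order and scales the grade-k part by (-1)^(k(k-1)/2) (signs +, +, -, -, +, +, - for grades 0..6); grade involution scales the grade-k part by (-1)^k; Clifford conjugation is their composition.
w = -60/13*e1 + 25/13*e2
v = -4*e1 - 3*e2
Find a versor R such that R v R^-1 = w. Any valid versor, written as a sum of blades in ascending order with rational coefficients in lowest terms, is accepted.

The midline construction: v and w both square to -25, so reflecting in their sum -112/13*e1 - 14/13*e2 exchanges them.
Answer: -112/13*e1 - 14/13*e2


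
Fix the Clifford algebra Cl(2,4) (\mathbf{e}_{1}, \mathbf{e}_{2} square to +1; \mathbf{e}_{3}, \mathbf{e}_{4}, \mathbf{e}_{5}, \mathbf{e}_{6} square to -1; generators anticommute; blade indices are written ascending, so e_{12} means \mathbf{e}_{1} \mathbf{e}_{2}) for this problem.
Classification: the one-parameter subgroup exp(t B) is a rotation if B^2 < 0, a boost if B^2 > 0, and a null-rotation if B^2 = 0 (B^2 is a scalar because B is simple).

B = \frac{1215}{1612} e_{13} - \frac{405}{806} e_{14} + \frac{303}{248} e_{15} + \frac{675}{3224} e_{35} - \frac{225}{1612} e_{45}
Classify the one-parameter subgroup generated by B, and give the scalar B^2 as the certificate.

B^2 term by term: the squares give (\frac{1215}{1612})^2*(e_{13})^2 + (-\frac{405}{806})^2*(e_{14})^2 + (\frac{303}{248})^2*(e_{15})^2 + (\frac{675}{3224})^2*(e_{35})^2 + (-\frac{225}{1612})^2*(e_{45})^2 = \frac{1476225}{2598544}*(+1) + \frac{164025}{649636}*(+1) + \frac{91809}{61504}*(+1) + \frac{455625}{10394176}*(-1) + \frac{50625}{2598544}*(-1) = \frac{9}{4} (each basis 2-blade squares to minus the product of its generators' squares); cross terms between blades sharing an index anticommute and cancel; the commuting (index-disjoint) pairs give grade-4 terms 2*c*c'*(blade product), which cancel blade by blade — e_{1345}: -\frac{273375}{1299272} + \frac{273375}{1299272} = 0 — confirming B is simple. So B^2 = \frac{9}{4}.
Answer: boost, certificate B^2 = \frac{9}{4}. Key observation: B^2 = \frac{9}{4} is a conjugation invariant, so its sign decides the class regardless of the surface form of B.


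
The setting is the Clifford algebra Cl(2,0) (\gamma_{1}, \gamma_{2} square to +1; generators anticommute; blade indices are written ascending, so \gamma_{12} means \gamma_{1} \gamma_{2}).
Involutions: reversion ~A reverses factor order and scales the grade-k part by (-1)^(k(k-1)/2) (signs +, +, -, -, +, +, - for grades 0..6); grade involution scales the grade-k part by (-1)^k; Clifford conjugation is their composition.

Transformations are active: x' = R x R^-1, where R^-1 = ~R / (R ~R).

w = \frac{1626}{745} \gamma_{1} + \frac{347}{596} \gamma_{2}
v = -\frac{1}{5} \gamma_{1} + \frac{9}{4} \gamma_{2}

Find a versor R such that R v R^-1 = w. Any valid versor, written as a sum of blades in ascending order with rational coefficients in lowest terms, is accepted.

Here q(v) = q(w) = \frac{2041}{400}; the classical choice R = v + w = \frac{1477}{745} \gamma_{1} + \frac{422}{149} \gamma_{2} then realises v -> w under the sandwich.
Answer: \frac{1477}{745} \gamma_{1} + \frac{422}{149} \gamma_{2}


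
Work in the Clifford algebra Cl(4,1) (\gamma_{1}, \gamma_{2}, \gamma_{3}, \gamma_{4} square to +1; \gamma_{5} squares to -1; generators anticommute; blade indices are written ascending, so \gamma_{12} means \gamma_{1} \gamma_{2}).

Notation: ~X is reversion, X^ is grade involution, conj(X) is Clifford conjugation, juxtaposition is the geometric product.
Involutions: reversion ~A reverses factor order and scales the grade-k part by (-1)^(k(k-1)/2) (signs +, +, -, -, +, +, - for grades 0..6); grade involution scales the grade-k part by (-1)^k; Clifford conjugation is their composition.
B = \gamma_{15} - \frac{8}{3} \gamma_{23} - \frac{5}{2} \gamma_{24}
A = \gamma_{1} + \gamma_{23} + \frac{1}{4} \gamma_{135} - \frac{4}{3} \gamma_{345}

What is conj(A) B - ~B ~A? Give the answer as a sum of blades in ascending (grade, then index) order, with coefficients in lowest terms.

first term: -\frac{8}{3} - \frac{1}{4} \gamma_{3} - \gamma_{5} - \frac{5}{2} \gamma_{34} + \frac{8}{3} \gamma_{123} + \frac{5}{2} \gamma_{124} + \frac{2}{3} \gamma_{125} - \frac{4}{3} \gamma_{134} + \frac{10}{3} \gamma_{235} - \frac{32}{9} \gamma_{245} - \gamma_{1235} + \frac{5}{8} \gamma_{12345}
second term: \frac{8}{3} - \frac{1}{4} \gamma_{3} + \gamma_{5} - \frac{5}{2} \gamma_{34} + \frac{8}{3} \gamma_{123} + \frac{5}{2} \gamma_{124} - \frac{2}{3} \gamma_{125} + \frac{4}{3} \gamma_{134} - \frac{10}{3} \gamma_{235} + \frac{32}{9} \gamma_{245} + \gamma_{1235} + \frac{5}{8} \gamma_{12345}
Answer: -\frac{16}{3} - 2 \gamma_{5} + \frac{4}{3} \gamma_{125} - \frac{8}{3} \gamma_{134} + \frac{20}{3} \gamma_{235} - \frac{64}{9} \gamma_{245} - 2 \gamma_{1235}


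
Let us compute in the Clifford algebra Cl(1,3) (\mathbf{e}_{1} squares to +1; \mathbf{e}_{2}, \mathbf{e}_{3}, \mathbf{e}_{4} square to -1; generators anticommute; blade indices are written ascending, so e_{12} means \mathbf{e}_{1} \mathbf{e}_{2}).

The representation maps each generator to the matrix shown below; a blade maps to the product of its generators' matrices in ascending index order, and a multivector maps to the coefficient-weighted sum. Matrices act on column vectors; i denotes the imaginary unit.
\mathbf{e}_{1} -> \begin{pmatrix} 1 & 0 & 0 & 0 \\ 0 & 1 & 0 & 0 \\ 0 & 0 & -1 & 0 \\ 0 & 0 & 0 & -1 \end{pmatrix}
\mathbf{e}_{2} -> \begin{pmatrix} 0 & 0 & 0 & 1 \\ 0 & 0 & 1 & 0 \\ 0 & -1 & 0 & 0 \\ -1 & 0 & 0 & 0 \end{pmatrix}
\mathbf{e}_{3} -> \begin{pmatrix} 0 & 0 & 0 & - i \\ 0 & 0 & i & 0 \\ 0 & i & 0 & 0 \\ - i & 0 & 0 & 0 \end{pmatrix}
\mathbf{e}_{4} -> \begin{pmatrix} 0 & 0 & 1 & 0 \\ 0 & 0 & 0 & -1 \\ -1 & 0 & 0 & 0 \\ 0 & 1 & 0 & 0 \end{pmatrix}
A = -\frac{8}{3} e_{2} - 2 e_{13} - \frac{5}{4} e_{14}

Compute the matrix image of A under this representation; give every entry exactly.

Bivector images (products of the table entries): rho(e_{13}) = rho(\mathbf{e}_{1})rho(\mathbf{e}_{3}) = \begin{pmatrix} 0 & 0 & 0 & - i \\ 0 & 0 & i & 0 \\ 0 & - i & 0 & 0 \\ i & 0 & 0 & 0 \end{pmatrix}; rho(e_{14}) = rho(\mathbf{e}_{1})rho(\mathbf{e}_{4}) = \begin{pmatrix} 0 & 0 & 1 & 0 \\ 0 & 0 & 0 & -1 \\ 1 & 0 & 0 & 0 \\ 0 & -1 & 0 & 0 \end{pmatrix}.
M = (-\frac{8}{3})*rho(e_{2}) + (-2)*rho(e_{13}) + (-\frac{5}{4})*rho(e_{14}), summed entrywise:
Answer: \begin{pmatrix} 0 & 0 & - \frac{5}{4} & - \frac{8}{3} + 2 i \\ 0 & 0 & - \frac{8}{3} - 2 i & \frac{5}{4} \\ - \frac{5}{4} & \frac{8}{3} + 2 i & 0 & 0 \\ \frac{8}{3} - 2 i & \frac{5}{4} & 0 & 0 \end{pmatrix}


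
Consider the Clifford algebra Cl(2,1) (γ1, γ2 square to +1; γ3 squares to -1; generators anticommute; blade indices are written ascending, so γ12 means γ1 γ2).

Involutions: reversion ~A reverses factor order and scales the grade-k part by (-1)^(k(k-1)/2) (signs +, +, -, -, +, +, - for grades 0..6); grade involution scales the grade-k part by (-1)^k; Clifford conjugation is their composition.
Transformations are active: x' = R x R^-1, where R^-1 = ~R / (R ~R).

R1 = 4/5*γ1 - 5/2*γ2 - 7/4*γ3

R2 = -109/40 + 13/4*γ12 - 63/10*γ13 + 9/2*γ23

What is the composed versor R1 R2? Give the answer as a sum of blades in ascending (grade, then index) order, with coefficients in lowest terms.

Distribute over the terms of R1 (each basis-blade product reordered to ascending indices, repeated generators contracted through their squares):
(4/5*γ1) R2 = -109/50*γ1 + 13/5*γ2 - 126/25*γ3 + 18/5*γ123
(-5/2*γ2) R2 = 65/8*γ1 + 109/16*γ2 - 45/4*γ3 - 63/4*γ123
(-7/4*γ3) R2 = 441/40*γ1 - 63/8*γ2 + 763/160*γ3 - 91/16*γ123
Summing the partial products and collecting blades:
Answer: 1697/100*γ1 + 123/80*γ2 - 9217/800*γ3 - 1427/80*γ123


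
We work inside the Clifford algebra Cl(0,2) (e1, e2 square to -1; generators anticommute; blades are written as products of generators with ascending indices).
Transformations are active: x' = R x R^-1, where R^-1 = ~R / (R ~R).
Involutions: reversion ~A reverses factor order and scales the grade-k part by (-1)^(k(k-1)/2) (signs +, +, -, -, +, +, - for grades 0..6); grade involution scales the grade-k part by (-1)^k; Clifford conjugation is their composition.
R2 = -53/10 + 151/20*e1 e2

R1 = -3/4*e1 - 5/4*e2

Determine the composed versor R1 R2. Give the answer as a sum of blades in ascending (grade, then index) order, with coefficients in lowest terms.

Distribute over the terms of R1 (each basis-blade product reordered to ascending indices, repeated generators contracted through their squares):
(-3/4*e1) R2 = 159/40*e1 + 453/80*e2
(-5/4*e2) R2 = -151/16*e1 + 53/8*e2
Summing the partial products and collecting blades:
Answer: -437/80*e1 + 983/80*e2


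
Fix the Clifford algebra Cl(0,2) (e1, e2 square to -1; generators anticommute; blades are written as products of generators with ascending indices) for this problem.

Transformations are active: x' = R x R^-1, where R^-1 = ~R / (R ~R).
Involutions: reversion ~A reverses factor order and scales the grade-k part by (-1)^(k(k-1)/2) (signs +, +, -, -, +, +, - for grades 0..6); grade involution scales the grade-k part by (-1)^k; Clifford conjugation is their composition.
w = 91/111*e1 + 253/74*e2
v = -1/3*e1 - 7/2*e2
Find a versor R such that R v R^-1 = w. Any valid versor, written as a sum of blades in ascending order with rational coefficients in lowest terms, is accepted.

Key observation: q(v) = q(w) = -445/36 (sandwiches preserve the norm), so R = v + w = 18/37*e1 - 3/37*e2 works whenever it is invertible — the component of v along it is kept and (v - w)/2 reverses, sending v to w.
Answer: 18/37*e1 - 3/37*e2


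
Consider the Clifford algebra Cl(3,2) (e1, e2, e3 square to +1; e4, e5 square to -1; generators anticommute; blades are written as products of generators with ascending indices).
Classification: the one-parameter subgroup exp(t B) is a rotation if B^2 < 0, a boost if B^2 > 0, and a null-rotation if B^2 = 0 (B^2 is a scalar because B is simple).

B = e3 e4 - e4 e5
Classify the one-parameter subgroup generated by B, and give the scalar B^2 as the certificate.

B^2 term by term: the squares give (1)^2*(e3 e4)^2 + (-1)^2*(e4 e5)^2 = 1*(+1) + 1*(-1) = 0 (each basis 2-blade squares to minus the product of its generators' squares); cross terms between blades sharing an index anticommute and cancel. So B^2 = 0.
Answer: null-rotation, certificate B^2 = 0. Certificate logic: 0 is a conjugation-invariant scalar, so its sign fixes rotation versus boost versus null-rotation outright.


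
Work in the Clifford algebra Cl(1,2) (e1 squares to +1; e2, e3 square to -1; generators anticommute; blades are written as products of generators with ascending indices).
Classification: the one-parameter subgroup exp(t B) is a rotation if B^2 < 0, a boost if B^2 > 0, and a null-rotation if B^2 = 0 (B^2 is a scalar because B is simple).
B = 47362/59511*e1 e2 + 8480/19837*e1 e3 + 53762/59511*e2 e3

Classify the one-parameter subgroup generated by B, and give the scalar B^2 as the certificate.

B^2 term by term: the squares give (47362/59511)^2*(e1 e2)^2 + (8480/19837)^2*(e1 e3)^2 + (53762/59511)^2*(e2 e3)^2 = 2243159044/3541559121*(+1) + 71910400/393506569*(+1) + 2890352644/3541559121*(-1) = 0 (each basis 2-blade squares to minus the product of its generators' squares); cross terms between blades sharing an index anticommute and cancel. So B^2 = 0.
Answer: null-rotation, certificate B^2 = 0. Because 0 is invariant under every versor sandwich, the classification follows from its sign alone.


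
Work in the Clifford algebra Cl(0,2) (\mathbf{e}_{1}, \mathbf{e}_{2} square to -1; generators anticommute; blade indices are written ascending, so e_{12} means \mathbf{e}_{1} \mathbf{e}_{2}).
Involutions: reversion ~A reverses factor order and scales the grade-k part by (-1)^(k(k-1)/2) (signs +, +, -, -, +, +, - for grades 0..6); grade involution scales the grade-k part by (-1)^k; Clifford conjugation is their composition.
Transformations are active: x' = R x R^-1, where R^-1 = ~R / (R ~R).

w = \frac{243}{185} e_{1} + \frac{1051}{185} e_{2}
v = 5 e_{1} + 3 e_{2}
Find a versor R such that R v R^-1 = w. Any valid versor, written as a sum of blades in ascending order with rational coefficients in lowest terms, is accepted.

Sketch: the shared square -34 makes R = v + w = \frac{1168}{185} e_{1} + \frac{1606}{185} e_{2} the natural versor; its sandwich fixes that direction, negates (v - w)/2, and sends v to w.
Answer: \frac{1168}{185} e_{1} + \frac{1606}{185} e_{2}


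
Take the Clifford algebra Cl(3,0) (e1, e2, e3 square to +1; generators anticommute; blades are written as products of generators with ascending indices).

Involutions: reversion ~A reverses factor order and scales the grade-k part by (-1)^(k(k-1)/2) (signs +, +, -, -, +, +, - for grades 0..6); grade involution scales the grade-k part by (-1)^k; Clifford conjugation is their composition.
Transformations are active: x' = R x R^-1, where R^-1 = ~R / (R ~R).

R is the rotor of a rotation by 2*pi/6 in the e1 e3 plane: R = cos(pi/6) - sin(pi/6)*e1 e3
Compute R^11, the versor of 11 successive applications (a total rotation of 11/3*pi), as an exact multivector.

The rotor phase is half the rotation angle and phases add under composition, so 11 steps in the e1 e3 plane accumulate phase 11*(pi/6) = 11*pi/6: R^11 = cos(11*pi/6) - sin(11*pi/6)*e1 e3.
cos(11*pi/6) = sqrt(3)/2 and sin(11*pi/6) = -1/2, so R^11 = sqrt(3)/2 + 1/2*e1 e3. The net rotation is 5/3*pi (after discarding 1 full turn, each of which contributes a factor -1 to the rotor); the rotor keeps the half-angle phase exactly.
Answer: sqrt(3)/2 + 1/2*e1 e3


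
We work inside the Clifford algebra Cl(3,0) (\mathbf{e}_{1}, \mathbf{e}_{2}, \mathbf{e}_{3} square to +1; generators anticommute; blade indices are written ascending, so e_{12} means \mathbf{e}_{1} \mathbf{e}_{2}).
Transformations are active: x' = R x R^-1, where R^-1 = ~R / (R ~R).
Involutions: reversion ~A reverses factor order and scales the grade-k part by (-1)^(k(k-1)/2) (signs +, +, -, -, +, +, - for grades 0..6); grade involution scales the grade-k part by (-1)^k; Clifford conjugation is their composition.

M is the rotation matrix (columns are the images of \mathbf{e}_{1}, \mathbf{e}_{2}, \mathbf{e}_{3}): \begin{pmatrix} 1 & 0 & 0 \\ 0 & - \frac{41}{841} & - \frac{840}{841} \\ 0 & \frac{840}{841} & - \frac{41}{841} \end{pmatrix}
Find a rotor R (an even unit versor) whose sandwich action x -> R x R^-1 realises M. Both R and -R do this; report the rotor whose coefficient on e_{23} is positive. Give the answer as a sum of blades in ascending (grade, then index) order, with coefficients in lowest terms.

Method: write R = a + b12*e_{12} + b13*e_{13} + b23*e_{23} with a^2 + b12^2 + b13^2 + b23^2 = 1 (so R^-1 = ~R). Expanding the columns R e_j ~R gives tr M = 4a^2 - 1 and, from the antisymmetric part, M21 - M12 = -4a*b12, M13 - M31 = 4a*b13, M32 - M23 = -4a*b23.
Here tr M = \frac{759}{841}, so a^2 = (1 + tr M)/4 = \frac{400}{841} and a = ±\frac{20}{29}. Taking a = \frac{20}{29}: M21 - M12 = 0, M13 - M31 = 0, M32 - M23 = \frac{1680}{841}, giving b12 = 0, b13 = 0, b23 = -\frac{21}{29}, i.e. R = \frac{20}{29} - \frac{21}{29} e_{23}.
Its e_{23} coefficient is negative, so report the other preimage -R.
Answer: -\frac{20}{29} + \frac{21}{29} e_{23}. Note: both R and -R realise this M (trace \frac{759}{841}); the covering map identifies them, and the e_{23}-coefficient sign is the tie-breaker.


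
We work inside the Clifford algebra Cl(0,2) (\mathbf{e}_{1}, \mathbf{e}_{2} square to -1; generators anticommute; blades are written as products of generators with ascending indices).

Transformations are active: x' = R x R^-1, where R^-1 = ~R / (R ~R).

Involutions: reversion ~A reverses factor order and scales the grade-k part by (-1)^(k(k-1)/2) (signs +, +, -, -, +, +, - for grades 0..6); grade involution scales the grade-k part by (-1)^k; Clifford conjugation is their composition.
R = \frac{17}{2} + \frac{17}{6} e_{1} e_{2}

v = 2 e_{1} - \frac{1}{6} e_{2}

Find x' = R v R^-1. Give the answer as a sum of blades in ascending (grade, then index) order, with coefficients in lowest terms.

~R = \frac{17}{2} - \frac{17}{6} e_{1} e_{2}, and R ~R = \frac{1445}{18}, so R^-1 = ~R / (\frac{1445}{18}).
R v = \frac{629}{36} e_{1} + \frac{17}{4} e_{2}
Answer: \frac{17}{10} e_{1} + \frac{16}{15} e_{2}


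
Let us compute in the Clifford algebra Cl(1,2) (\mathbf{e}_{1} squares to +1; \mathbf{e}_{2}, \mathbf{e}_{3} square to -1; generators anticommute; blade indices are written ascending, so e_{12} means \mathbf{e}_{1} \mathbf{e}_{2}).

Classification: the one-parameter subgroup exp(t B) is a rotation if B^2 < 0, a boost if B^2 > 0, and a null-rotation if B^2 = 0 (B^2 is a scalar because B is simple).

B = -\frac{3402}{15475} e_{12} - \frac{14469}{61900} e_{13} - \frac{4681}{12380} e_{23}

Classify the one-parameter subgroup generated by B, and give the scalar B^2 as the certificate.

B^2 term by term: the squares give (-\frac{3402}{15475})^2*(e_{12})^2 + (-\frac{14469}{61900})^2*(e_{13})^2 + (-\frac{4681}{12380})^2*(e_{23})^2 = \frac{11573604}{239475625}*(+1) + \frac{209351961}{3831610000}*(+1) + \frac{21911761}{153264400}*(-1) = -\frac{1}{25} (each basis 2-blade squares to minus the product of its generators' squares); cross terms between blades sharing an index anticommute and cancel. So B^2 = -\frac{1}{25}.
Answer: rotation, certificate B^2 = -\frac{1}{25}. Certificate logic: -\frac{1}{25} is a conjugation-invariant scalar, so its sign fixes rotation versus boost versus null-rotation outright.


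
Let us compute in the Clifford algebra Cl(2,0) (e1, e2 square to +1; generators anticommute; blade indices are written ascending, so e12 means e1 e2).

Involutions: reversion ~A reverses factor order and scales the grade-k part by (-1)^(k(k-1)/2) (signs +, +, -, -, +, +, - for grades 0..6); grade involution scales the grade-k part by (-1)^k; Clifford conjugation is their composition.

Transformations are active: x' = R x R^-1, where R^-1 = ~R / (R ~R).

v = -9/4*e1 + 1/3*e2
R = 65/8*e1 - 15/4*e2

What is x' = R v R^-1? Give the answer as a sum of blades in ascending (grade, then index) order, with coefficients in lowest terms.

~R = 65/8*e1 - 15/4*e2, and R ~R = 5125/64, so R^-1 = ~R / (5125/64).
R v = -625/32 - 275/48*e12
Answer: -281/164*e1 + 184/123*e2


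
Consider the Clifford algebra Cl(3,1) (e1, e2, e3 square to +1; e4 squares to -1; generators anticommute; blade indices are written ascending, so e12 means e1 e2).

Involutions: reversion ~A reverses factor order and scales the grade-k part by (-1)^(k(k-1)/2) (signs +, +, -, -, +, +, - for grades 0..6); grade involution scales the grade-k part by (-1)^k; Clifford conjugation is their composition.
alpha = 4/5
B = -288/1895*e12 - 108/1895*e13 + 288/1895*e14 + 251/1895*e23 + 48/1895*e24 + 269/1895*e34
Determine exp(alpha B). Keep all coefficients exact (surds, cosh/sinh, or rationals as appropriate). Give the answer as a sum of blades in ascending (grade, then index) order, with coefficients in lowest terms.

B^2 term by term: the squares give (-288/1895)^2*(e12)^2 + (-108/1895)^2*(e13)^2 + (288/1895)^2*(e14)^2 + (251/1895)^2*(e23)^2 + (48/1895)^2*(e24)^2 + (269/1895)^2*(e34)^2 = 82944/3591025*(-1) + 11664/3591025*(-1) + 82944/3591025*(+1) + 63001/3591025*(-1) + 2304/3591025*(+1) + 72361/3591025*(+1) = 0 (each basis 2-blade squares to minus the product of its generators' squares); cross terms between blades sharing an index anticommute and cancel; the commuting (index-disjoint) pairs give grade-4 terms 2*c*c'*(blade product), which cancel blade by blade — e1234: -154944/3591025 + 10368/3591025 + 144576/3591025 = 0 — confirming B is simple. So B^2 = 0.
B^2 = 0, hence only two terms survive: exp(alpha B) = 1 + alpha B (parabolic case).
Answer: 1 - 1152/9475*e12 - 432/9475*e13 + 1152/9475*e14 + 1004/9475*e23 + 192/9475*e24 + 1076/9475*e34


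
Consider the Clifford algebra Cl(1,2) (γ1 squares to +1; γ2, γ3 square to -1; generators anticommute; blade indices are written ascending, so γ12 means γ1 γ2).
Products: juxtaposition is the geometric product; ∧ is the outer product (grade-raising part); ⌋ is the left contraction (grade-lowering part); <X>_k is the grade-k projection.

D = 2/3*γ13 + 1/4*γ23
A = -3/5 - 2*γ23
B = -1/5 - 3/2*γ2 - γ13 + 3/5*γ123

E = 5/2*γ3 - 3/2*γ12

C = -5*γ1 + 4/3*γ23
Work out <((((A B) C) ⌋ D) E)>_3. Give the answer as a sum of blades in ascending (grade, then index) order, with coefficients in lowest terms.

step 1: 3/25 + 6/5*γ1 + 9/10*γ2 + 3*γ3 - 2*γ12 + 3/5*γ13 + 2/5*γ23 - 9/25*γ123
step 2: -98/15 - 3/25*γ1 - 6*γ2 + 9/5*γ3 + 53/10*γ12 + 53/3*γ13 + 49/25*γ23 - 2/5*γ123
step 3: 10159/900 + 6/5*γ1 + 9/20*γ2 + 71/50*γ3 - 196/45*γ13 - 49/30*γ23
step 4: -71/20 + 3677/360*γ1 + 137/60*γ2 + 10159/360*γ3 - 10159/600*γ12 + 109/20*γ13 + 919/120*γ23 - 213/100*γ123
step 5: -213/100*γ123
Answer: -213/100*γ123


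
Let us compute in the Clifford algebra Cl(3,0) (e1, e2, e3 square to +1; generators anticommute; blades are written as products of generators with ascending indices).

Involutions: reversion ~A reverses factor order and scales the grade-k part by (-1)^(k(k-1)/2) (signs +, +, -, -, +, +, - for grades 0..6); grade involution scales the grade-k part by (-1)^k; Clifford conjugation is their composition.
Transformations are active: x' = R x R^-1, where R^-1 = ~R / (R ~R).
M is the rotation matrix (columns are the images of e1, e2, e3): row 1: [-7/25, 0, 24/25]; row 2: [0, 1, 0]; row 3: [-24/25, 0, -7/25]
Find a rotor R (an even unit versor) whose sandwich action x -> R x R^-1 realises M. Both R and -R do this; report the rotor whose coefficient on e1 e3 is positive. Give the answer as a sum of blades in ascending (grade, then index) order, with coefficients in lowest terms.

Method: write R = a + b12*e1 e2 + b13*e1 e3 + b23*e2 e3 with a^2 + b12^2 + b13^2 + b23^2 = 1 (so R^-1 = ~R). Expanding the columns R e_j ~R gives tr M = 4a^2 - 1 and, from the antisymmetric part, M21 - M12 = -4a*b12, M13 - M31 = 4a*b13, M32 - M23 = -4a*b23.
Here tr M = 11/25, so a^2 = (1 + tr M)/4 = 9/25 and a = ±3/5. Taking a = 3/5: M21 - M12 = 0, M13 - M31 = 48/25, M32 - M23 = 0, giving b12 = 0, b13 = 4/5, b23 = 0, i.e. R = 3/5 + 4/5*e1 e3.
Its e1 e3 coefficient is already positive.
Answer: 3/5 + 4/5*e1 e3. Why the constraint matters: R and -R act identically through the sandwich — M has trace 11/25 either way — so only the sign condition on e1 e3 picks one of the two preimages.


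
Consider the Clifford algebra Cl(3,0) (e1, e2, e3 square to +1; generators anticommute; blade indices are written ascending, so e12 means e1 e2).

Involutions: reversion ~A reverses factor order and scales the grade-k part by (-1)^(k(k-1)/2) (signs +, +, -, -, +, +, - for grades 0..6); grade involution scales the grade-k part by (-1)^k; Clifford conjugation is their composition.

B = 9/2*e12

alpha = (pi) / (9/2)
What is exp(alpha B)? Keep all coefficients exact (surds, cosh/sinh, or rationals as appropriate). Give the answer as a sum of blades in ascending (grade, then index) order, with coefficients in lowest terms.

B^2 = (9/2)^2*(e12)^2 = 81/4*(-1) = -81/4 (a basis 2-blade squares to minus the product of its generators' squares).
B^2 = -81/4 — a negative square means the series sums to a rotation: l = 9/2, alpha*l = pi, so exp(alpha B) = cos(pi) + (sin(pi)/(9/2))*B = -1 + (0)*B.
Answer: -1


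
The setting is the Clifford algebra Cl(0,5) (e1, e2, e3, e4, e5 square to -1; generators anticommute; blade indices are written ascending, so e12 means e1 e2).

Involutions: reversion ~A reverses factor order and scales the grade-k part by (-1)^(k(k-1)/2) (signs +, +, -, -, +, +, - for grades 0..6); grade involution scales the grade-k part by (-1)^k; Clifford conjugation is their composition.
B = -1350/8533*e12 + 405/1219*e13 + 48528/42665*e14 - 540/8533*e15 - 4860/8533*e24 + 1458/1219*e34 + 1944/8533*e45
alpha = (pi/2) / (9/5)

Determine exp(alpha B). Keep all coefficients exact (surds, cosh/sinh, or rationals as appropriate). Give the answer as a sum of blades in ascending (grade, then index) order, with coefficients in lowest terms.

B^2 term by term: the squares give (-1350/8533)^2*(e12)^2 + (405/1219)^2*(e13)^2 + (48528/42665)^2*(e14)^2 + (-540/8533)^2*(e15)^2 + (-4860/8533)^2*(e24)^2 + (1458/1219)^2*(e34)^2 + (1944/8533)^2*(e45)^2 = 1822500/72812089*(-1) + 164025/1485961*(-1) + 2354966784/1820302225*(-1) + 291600/72812089*(-1) + 23619600/72812089*(-1) + 2125764/1485961*(-1) + 3779136/72812089*(-1) = -81/25 (each basis 2-blade squares to minus the product of its generators' squares); cross terms between blades sharing an index anticommute and cancel; the commuting (index-disjoint) pairs give grade-4 terms 2*c*c'*(blade product), which cancel blade by blade — e1234: -3936600/10401727 + 3936600/10401727 = 0; e1245: -5248800/72812089 + 5248800/72812089 = 0; e1345: 1574640/10401727 - 1574640/10401727 = 0 — confirming B is simple. So B^2 = -81/25.
B^2 = -81/25 — the series telescopes trigonometrically here: l = 9/5, alpha*l = pi/2, so exp(alpha B) = cos(pi/2) + (sin(pi/2)/(9/5))*B = 0 + (5/9)*B.
Answer: -750/8533*e12 + 225/1219*e13 + 5392/8533*e14 - 300/8533*e15 - 2700/8533*e24 + 810/1219*e34 + 1080/8533*e45


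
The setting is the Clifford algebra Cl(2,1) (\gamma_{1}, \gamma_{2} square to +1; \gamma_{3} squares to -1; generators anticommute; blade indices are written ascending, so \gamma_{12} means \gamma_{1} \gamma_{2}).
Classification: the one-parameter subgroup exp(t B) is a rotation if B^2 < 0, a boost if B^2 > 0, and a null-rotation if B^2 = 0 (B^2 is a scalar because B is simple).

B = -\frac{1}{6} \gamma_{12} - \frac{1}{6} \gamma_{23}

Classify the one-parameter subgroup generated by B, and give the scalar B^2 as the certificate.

B^2 term by term: the squares give (-\frac{1}{6})^2*(\gamma_{12})^2 + (-\frac{1}{6})^2*(\gamma_{23})^2 = \frac{1}{36}*(-1) + \frac{1}{36}*(+1) = 0 (each basis 2-blade squares to minus the product of its generators' squares); cross terms between blades sharing an index anticommute and cancel. So B^2 = 0.
Answer: null-rotation, certificate B^2 = 0. Key observation: B^2 = 0 is a conjugation invariant, so its sign decides the class regardless of the surface form of B.


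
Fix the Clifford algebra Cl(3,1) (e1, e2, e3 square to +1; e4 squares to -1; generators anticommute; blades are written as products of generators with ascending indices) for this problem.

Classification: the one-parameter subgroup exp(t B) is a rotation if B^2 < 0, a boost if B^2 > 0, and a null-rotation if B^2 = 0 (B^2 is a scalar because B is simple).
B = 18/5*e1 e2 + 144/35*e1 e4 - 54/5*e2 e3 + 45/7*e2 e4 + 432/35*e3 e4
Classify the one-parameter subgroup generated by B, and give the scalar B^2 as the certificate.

B^2 term by term: the squares give (18/5)^2*(e1 e2)^2 + (144/35)^2*(e1 e4)^2 + (-54/5)^2*(e2 e3)^2 + (45/7)^2*(e2 e4)^2 + (432/35)^2*(e3 e4)^2 = 324/25*(-1) + 20736/1225*(+1) + 2916/25*(-1) + 2025/49*(+1) + 186624/1225*(+1) = 81 (each basis 2-blade squares to minus the product of its generators' squares); cross terms between blades sharing an index anticommute and cancel; the commuting (index-disjoint) pairs give grade-4 terms 2*c*c'*(blade product), which cancel blade by blade — e1 e2 e3 e4: 15552/175 - 15552/175 = 0 — confirming B is simple. So B^2 = 81.
Answer: boost, certificate B^2 = 81. Key observation: B^2 = 81 is a conjugation invariant, so its sign decides the class regardless of the surface form of B.


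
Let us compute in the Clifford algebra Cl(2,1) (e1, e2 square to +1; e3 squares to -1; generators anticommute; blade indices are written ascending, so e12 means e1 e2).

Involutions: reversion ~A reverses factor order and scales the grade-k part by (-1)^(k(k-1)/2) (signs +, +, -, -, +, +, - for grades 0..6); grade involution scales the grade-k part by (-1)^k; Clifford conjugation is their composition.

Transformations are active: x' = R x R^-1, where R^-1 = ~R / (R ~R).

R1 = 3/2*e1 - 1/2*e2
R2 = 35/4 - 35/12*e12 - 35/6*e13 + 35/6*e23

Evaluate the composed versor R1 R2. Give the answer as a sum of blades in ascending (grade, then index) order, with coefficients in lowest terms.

Distribute over the terms of R1 (each basis-blade product reordered to ascending indices, repeated generators contracted through their squares):
(3/2*e1) R2 = 105/8*e1 - 35/8*e2 - 35/4*e3 + 35/4*e123
(-1/2*e2) R2 = -35/24*e1 - 35/8*e2 - 35/12*e3 - 35/12*e123
Summing the partial products and collecting blades:
Answer: 35/3*e1 - 35/4*e2 - 35/3*e3 + 35/6*e123


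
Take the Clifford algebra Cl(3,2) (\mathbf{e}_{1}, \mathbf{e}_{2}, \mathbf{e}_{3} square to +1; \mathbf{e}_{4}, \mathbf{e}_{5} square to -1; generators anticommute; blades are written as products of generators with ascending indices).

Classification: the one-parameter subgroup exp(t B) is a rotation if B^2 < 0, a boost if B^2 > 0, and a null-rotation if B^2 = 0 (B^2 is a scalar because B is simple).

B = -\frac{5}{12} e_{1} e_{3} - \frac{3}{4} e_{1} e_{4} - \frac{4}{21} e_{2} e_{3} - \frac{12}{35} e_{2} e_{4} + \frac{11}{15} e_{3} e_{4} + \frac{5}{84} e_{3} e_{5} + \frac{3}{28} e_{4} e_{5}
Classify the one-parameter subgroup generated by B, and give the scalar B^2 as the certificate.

B^2 term by term: the squares give (-\frac{5}{12})^2*(e_{1} e_{3})^2 + (-\frac{3}{4})^2*(e_{1} e_{4})^2 + (-\frac{4}{21})^2*(e_{2} e_{3})^2 + (-\frac{12}{35})^2*(e_{2} e_{4})^2 + (\frac{11}{15})^2*(e_{3} e_{4})^2 + (\frac{5}{84})^2*(e_{3} e_{5})^2 + (\frac{3}{28})^2*(e_{4} e_{5})^2 = \frac{25}{144}*(-1) + \frac{9}{16}*(+1) + \frac{16}{441}*(-1) + \frac{144}{1225}*(+1) + \frac{121}{225}*(+1) + \frac{25}{7056}*(+1) + \frac{9}{784}*(-1) = 1 (each basis 2-blade squares to minus the product of its generators' squares); cross terms between blades sharing an index anticommute and cancel; the commuting (index-disjoint) pairs give grade-4 terms 2*c*c'*(blade product), which cancel blade by blade — e_{1} e_{2} e_{3} e_{4}: -\frac{2}{7} + \frac{2}{7} = 0; e_{1} e_{3} e_{4} e_{5}: -\frac{5}{56} + \frac{5}{56} = 0; e_{2} e_{3} e_{4} e_{5}: -\frac{2}{49} + \frac{2}{49} = 0 — confirming B is simple. So B^2 = 1.
Answer: boost, certificate B^2 = 1. Why this suffices: the scalar 1 survives any versor conjugation, so its sign alone determines the class however B is presented.
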